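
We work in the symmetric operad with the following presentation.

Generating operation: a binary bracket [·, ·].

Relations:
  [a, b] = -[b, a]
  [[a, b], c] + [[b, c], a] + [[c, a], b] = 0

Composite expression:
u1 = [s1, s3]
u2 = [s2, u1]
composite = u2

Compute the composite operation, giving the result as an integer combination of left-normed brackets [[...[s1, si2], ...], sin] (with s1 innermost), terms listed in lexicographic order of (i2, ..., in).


-[[s1, s3], s2]

Antisymmetry and Jacobi reduce to s1-anchored left-normed brackets.
Composite bracket: [s2, [s1, s3]]
Full expansion: 4 signed words from ab - ba (2^2 = 4).
The s1-initial words carry the normal form:
  the word s1s3s2 carries sign -1 and contributes -[[s1, s3], s2]


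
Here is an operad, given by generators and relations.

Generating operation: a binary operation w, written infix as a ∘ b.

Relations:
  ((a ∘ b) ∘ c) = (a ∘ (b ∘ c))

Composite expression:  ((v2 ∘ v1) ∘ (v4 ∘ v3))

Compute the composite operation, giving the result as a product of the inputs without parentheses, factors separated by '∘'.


v2 ∘ v1 ∘ v4 ∘ v3

Key point: w is associative — brackets drop, the v-order remains.
(v2 ∘ v1) reduces to v2 ∘ v1
(v4 ∘ v3) reduces to v4 ∘ v3
((v2 ∘ v1) ∘ (v4 ∘ v3)) reduces to v2 ∘ v1 ∘ v4 ∘ v3


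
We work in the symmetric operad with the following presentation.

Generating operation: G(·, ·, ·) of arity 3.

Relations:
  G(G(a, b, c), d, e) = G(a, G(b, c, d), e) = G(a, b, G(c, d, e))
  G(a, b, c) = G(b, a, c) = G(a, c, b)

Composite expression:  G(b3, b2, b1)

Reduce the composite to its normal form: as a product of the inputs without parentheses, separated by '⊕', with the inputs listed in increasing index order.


b1 ⊕ b2 ⊕ b3


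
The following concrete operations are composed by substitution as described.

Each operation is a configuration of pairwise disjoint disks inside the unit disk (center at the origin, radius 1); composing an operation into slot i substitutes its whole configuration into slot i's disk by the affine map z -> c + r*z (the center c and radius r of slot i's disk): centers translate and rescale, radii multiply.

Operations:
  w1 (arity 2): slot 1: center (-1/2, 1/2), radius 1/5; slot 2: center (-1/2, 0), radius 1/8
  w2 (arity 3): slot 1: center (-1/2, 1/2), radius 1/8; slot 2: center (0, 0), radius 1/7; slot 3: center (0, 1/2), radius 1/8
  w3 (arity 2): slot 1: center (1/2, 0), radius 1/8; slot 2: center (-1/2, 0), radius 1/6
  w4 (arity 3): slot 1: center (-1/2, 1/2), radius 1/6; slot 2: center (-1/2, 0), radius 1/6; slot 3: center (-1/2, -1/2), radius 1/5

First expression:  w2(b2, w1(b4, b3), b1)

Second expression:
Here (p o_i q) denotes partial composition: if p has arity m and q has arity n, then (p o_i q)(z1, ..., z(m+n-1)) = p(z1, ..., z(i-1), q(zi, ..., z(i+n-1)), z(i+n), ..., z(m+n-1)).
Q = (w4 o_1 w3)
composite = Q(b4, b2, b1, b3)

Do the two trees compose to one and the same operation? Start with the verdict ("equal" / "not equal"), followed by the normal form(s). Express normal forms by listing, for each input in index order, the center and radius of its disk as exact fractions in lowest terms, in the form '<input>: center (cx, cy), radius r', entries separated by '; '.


Reducing the first expression gives b1: center (0, 1/2), radius 1/8; b2: center (-1/2, 1/2), radius 1/8; b3: center (-1/14, 0), radius 1/56; b4: center (-1/14, 1/14), radius 1/35
Reducing the second expression gives b1: center (-1/2, 0), radius 1/6; b2: center (-7/12, 1/2), radius 1/36; b3: center (-1/2, -1/2), radius 1/5; b4: center (-5/12, 1/2), radius 1/48
Distinct normal forms: not equal.

not equal: they reduce to b1: center (0, 1/2), radius 1/8; b2: center (-1/2, 1/2), radius 1/8; b3: center (-1/14, 0), radius 1/56; b4: center (-1/14, 1/14), radius 1/35 and b1: center (-1/2, 0), radius 1/6; b2: center (-7/12, 1/2), radius 1/36; b3: center (-1/2, -1/2), radius 1/5; b4: center (-5/12, 1/2), radius 1/48


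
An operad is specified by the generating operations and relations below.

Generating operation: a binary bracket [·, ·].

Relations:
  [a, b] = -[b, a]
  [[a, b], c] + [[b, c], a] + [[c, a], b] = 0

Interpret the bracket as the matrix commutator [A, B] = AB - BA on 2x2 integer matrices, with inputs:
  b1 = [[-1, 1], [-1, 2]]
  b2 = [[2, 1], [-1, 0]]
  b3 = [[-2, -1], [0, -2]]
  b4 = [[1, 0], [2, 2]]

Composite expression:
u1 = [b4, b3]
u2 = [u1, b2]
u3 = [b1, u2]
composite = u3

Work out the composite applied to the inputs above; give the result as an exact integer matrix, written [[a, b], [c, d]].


[[6, -4], [14, -6]]


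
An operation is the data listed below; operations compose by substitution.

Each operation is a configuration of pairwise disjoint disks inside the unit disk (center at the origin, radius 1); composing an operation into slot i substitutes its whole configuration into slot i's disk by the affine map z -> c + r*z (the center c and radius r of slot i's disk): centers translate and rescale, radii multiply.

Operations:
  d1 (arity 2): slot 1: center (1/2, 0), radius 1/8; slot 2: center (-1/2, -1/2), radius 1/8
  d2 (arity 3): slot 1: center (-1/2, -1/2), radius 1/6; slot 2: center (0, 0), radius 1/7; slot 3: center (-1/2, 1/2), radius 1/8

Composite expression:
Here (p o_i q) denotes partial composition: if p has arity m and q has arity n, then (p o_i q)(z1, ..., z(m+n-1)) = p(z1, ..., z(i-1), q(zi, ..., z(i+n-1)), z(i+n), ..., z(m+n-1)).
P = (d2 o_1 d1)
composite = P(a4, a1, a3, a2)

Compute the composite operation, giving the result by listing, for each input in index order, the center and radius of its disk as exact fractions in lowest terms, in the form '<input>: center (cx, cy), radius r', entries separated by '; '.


Each a-disk chains the slot maps above it in d2; radii multiply.
for a4, the 2-step affine chain lands on center (-5/12, -1/2), radius 1/48
for a1, the 2-step affine chain lands on center (-7/12, -7/12), radius 1/48
for a3, the 1-step affine chain lands on center (0, 0), radius 1/7
for a2, the 1-step affine chain lands on center (-1/2, 1/2), radius 1/8

a1: center (-7/12, -7/12), radius 1/48; a2: center (-1/2, 1/2), radius 1/8; a3: center (0, 0), radius 1/7; a4: center (-5/12, -1/2), radius 1/48


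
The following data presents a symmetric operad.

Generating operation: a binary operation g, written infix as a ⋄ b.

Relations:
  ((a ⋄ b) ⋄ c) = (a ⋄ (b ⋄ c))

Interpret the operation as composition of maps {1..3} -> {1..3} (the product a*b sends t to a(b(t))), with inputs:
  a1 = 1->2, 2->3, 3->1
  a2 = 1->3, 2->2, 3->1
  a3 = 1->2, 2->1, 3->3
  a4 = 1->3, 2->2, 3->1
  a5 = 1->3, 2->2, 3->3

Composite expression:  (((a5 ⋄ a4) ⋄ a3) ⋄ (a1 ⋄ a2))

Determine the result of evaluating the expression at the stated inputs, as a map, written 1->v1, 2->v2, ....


(a5 ⋄ a4) = 1->3, 2->2, 3->3
((a5 ⋄ a4) ⋄ a3) = 1->2, 2->3, 3->3
(a1 ⋄ a2) = 1->1, 2->3, 3->2
(((a5 ⋄ a4) ⋄ a3) ⋄ (a1 ⋄ a2)) = 1->2, 2->3, 3->3

1->2, 2->3, 3->3


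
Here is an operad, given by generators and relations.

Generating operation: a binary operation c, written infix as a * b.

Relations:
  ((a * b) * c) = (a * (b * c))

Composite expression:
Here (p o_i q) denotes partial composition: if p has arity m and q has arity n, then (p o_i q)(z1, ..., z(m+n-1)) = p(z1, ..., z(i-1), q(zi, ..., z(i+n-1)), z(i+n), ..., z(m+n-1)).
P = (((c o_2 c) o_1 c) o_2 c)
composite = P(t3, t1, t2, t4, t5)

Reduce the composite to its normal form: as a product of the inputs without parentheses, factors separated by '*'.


t3 * t1 * t2 * t4 * t5

The c-tree's shape is irrelevant; the t-reading-order decides.
(t1 * t2) linearizes to t1 * t2
(t3 * (t1 * t2)) linearizes to t3 * t1 * t2
(t4 * t5) linearizes to t4 * t5
((t3 * (t1 * t2)) * (t4 * t5)) linearizes to t3 * t1 * t2 * t4 * t5


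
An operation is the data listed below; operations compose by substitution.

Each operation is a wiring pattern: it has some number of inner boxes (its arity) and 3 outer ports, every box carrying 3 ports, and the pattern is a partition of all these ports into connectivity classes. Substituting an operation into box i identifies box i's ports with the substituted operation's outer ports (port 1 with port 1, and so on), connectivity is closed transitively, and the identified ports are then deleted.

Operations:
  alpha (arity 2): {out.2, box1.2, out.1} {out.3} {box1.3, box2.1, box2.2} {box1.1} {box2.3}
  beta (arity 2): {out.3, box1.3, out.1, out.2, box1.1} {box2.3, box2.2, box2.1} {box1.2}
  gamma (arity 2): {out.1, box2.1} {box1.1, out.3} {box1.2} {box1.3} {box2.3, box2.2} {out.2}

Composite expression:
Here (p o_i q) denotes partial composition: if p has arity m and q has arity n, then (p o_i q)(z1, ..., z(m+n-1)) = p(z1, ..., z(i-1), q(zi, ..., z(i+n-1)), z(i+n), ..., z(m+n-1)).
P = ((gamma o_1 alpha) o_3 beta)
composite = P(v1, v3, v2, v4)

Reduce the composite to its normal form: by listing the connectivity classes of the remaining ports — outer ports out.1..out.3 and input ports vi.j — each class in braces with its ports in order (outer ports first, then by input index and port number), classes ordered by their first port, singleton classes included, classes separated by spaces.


{out.1, v2.1, v2.3} {out.2} {out.3, v1.2} {v1.1} {v1.3, v3.1, v3.2} {v2.2} {v3.3} {v4.1, v4.2, v4.3}

Treat the ports identified at gamma as solder joints: merge, then drop.
composing alpha on (v1, v3), with out.j its own outer ports: {out.1, out.2, v1.2} {out.3} {v1.1} {v1.3, v3.1, v3.2} {v3.3}
composing beta on (v2, v4), with out.j its own outer ports: {out.1, out.2, out.3, v2.1, v2.3} {v2.2} {v4.1, v4.2, v4.3}
composing gamma on (v1, v3, v2, v4), with out.j its own outer ports: {out.1, v2.1, v2.3} {out.2} {out.3, v1.2} {v1.1} {v1.3, v3.1, v3.2} {v2.2} {v3.3} {v4.1, v4.2, v4.3}


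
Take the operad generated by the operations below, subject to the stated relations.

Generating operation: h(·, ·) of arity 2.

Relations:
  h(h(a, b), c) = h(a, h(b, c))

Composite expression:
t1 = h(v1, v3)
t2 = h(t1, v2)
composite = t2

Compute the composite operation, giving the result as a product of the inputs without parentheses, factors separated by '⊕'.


v1 ⊕ v3 ⊕ v2


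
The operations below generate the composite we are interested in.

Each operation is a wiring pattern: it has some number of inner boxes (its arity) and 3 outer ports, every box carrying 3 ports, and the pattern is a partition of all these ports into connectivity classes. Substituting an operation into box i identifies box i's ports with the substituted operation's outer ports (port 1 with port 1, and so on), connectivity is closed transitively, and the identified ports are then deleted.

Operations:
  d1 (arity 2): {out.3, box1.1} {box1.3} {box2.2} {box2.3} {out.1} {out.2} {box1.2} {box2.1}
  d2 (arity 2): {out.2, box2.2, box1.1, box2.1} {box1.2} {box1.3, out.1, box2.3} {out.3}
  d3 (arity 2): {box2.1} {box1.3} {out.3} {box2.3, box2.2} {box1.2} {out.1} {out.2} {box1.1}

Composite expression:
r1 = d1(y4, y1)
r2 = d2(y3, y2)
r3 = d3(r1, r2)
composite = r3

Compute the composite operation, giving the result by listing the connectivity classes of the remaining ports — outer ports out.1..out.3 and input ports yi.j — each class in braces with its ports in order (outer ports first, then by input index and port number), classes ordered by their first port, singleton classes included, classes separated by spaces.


{out.1} {out.2} {out.3} {y1.1} {y1.2} {y1.3} {y2.1, y2.2, y3.1} {y2.3, y3.3} {y3.2} {y4.1} {y4.2} {y4.3}

Two ports join when wires chain via d3-identified ports.
stage d1: inputs (y4, y1), connectivity {out.1} {out.2} {out.3, y4.1} {y1.1} {y1.2} {y1.3} {y4.2} {y4.3}, out.j its boundary
stage d2: inputs (y3, y2), connectivity {out.1, y2.3, y3.3} {out.2, y2.1, y2.2, y3.1} {out.3} {y3.2}, out.j its boundary
stage d3: inputs (y4, y1, y3, y2), connectivity {out.1} {out.2} {out.3} {y1.1} {y1.2} {y1.3} {y2.1, y2.2, y3.1} {y2.3, y3.3} {y3.2} {y4.1} {y4.2} {y4.3}, out.j its boundary


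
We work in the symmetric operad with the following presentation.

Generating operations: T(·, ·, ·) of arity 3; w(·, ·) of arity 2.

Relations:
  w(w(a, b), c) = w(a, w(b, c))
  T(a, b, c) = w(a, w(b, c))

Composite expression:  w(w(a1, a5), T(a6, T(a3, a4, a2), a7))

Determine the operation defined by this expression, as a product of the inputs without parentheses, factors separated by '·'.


a1 · a5 · a6 · a3 · a4 · a2 · a7


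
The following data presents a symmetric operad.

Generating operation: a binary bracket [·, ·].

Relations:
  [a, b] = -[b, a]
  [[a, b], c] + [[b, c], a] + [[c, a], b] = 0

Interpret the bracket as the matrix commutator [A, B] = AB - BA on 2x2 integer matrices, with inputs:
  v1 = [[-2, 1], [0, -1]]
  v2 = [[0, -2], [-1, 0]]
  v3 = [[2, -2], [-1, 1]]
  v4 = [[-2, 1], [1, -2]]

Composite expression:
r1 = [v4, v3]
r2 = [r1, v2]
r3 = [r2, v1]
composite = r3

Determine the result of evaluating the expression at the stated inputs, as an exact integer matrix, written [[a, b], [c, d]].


[[-2, 2], [-2, 2]]

[v4, v3] = [[1, -1], [1, -1]]
[[v4, v3], v2] = [[3, -4], [2, -3]]
[[[v4, v3], v2], v1] = [[-2, 2], [-2, 2]]


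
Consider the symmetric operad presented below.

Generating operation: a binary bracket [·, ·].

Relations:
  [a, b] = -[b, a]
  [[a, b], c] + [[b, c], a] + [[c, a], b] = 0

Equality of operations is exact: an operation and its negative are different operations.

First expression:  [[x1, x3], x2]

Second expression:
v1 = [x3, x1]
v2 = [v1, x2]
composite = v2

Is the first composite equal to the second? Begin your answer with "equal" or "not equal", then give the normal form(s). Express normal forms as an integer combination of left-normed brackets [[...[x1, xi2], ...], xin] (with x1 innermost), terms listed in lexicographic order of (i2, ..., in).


not equal — first [[x1, x3], x2], second -[[x1, x3], x2]

The first expression, normalized: [[x1, x3], x2]
The second expression, normalized: -[[x1, x3], x2]
No match — not equal.


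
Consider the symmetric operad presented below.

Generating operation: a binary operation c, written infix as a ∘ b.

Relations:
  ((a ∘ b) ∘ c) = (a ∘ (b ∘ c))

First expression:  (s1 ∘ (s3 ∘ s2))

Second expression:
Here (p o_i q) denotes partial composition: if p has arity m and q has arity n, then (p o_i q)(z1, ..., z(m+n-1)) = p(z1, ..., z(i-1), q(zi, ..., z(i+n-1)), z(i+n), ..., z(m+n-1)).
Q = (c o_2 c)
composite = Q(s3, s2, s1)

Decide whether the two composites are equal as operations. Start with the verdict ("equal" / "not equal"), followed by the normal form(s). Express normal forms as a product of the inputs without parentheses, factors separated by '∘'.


not equal; first: s1 ∘ s3 ∘ s2; second: s3 ∘ s2 ∘ s1

The first expression reduces to s1 ∘ s3 ∘ s2
The second expression reduces to s3 ∘ s2 ∘ s1
Distinct normal forms: not equal.


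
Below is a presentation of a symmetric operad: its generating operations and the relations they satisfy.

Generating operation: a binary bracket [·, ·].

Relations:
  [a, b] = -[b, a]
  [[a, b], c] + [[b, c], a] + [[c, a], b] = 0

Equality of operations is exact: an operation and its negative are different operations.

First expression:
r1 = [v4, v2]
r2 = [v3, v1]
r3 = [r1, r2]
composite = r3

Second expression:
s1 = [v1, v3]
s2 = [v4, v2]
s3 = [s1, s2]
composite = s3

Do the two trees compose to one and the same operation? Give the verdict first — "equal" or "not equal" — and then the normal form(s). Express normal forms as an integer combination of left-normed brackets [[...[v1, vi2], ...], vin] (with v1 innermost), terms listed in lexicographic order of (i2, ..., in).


equal; the common form is -[[[v1, v3], v2], v4] + [[[v1, v3], v4], v2]

Normal form of the first expression: -[[[v1, v3], v2], v4] + [[[v1, v3], v4], v2]
Normal form of the second expression: -[[[v1, v3], v2], v4] + [[[v1, v3], v4], v2]
Same normal form: equal.


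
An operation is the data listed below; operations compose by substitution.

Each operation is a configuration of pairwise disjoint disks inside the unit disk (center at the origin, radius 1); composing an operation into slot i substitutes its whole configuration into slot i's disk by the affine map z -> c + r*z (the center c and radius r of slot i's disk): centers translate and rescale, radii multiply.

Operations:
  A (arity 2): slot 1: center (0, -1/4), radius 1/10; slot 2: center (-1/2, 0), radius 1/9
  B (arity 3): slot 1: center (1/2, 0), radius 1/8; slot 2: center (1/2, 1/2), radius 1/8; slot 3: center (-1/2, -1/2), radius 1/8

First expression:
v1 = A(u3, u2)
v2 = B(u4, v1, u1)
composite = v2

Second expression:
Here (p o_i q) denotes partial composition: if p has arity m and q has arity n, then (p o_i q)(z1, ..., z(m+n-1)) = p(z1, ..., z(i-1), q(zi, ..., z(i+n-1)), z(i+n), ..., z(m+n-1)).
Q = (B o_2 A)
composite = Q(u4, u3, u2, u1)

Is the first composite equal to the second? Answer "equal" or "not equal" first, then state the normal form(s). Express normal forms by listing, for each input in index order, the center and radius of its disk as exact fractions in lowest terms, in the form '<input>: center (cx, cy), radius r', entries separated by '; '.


equal; both compose to u1: center (-1/2, -1/2), radius 1/8; u2: center (7/16, 1/2), radius 1/72; u3: center (1/2, 15/32), radius 1/80; u4: center (1/2, 0), radius 1/8

The first expression, normalized: u1: center (-1/2, -1/2), radius 1/8; u2: center (7/16, 1/2), radius 1/72; u3: center (1/2, 15/32), radius 1/80; u4: center (1/2, 0), radius 1/8
The second expression, normalized: u1: center (-1/2, -1/2), radius 1/8; u2: center (7/16, 1/2), radius 1/72; u3: center (1/2, 15/32), radius 1/80; u4: center (1/2, 0), radius 1/8
Both agree, so they are equal.


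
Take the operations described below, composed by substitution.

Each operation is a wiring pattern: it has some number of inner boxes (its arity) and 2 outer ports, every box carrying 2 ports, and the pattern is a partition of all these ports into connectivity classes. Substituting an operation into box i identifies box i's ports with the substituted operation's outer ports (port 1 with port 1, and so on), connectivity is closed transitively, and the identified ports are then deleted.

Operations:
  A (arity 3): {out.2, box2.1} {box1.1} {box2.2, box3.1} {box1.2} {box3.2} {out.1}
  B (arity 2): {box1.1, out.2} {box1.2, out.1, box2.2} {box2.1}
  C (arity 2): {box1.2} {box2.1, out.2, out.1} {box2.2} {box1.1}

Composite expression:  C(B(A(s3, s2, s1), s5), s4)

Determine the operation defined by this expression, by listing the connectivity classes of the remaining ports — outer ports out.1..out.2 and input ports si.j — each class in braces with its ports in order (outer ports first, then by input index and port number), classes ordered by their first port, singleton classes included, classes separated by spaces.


{out.1, out.2, s4.1} {s1.1, s2.2} {s1.2} {s2.1, s5.2} {s3.1} {s3.2} {s4.2} {s5.1}

Reachability decides: close wires over C-identified ports.
the subtree at A composes to {out.1} {out.2, s2.1} {s1.1, s2.2} {s1.2} {s3.1} {s3.2} on (s3, s2, s1); out.j = own outer ports
the subtree at B composes to {out.1, s2.1, s5.2} {out.2} {s1.1, s2.2} {s1.2} {s3.1} {s3.2} {s5.1} on (s3, s2, s1, s5); out.j = own outer ports
the subtree at C composes to {out.1, out.2, s4.1} {s1.1, s2.2} {s1.2} {s2.1, s5.2} {s3.1} {s3.2} {s4.2} {s5.1} on (s3, s2, s1, s5, s4); out.j = own outer ports


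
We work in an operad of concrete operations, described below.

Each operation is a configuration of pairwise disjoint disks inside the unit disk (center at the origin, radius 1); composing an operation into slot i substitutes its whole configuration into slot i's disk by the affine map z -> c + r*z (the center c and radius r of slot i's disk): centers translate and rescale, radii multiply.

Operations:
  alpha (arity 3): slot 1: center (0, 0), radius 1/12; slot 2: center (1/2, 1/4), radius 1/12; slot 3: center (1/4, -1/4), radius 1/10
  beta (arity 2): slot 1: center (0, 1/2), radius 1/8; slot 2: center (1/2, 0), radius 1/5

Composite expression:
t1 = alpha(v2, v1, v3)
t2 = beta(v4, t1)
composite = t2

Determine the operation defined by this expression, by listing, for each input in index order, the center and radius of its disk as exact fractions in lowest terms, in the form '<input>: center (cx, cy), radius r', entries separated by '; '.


v1: center (3/5, 1/20), radius 1/60; v2: center (1/2, 0), radius 1/60; v3: center (11/20, -1/20), radius 1/50; v4: center (0, 1/2), radius 1/8


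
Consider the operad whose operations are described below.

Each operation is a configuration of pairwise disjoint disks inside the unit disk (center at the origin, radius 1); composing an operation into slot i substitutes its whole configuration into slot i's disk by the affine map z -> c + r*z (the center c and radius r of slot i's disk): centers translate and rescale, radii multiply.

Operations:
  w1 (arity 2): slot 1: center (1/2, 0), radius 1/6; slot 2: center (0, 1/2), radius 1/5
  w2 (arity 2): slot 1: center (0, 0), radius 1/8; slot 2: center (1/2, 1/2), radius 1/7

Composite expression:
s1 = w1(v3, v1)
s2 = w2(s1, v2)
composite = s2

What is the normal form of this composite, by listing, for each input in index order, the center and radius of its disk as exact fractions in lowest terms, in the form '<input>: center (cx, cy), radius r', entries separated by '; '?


v1: center (0, 1/16), radius 1/40; v2: center (1/2, 1/2), radius 1/7; v3: center (1/16, 0), radius 1/48

Each v-disk chains the slot maps above it in w2; radii multiply.
tracing v3 down its 2-map path: center (1/16, 0), radius 1/48
tracing v1 down its 2-map path: center (0, 1/16), radius 1/40
tracing v2 down its 1-map path: center (1/2, 1/2), radius 1/7


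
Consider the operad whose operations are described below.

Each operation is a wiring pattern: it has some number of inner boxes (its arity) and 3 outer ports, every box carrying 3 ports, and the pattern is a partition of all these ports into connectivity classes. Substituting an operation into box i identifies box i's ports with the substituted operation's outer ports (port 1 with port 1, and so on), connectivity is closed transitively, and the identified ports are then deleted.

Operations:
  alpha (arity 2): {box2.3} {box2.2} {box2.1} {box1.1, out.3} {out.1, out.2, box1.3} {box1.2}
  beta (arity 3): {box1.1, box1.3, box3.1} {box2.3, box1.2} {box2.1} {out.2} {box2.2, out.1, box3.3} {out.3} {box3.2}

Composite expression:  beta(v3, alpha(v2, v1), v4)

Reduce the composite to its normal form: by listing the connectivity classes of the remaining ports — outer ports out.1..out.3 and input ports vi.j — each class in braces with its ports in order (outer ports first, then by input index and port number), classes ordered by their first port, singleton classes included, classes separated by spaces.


Treat the ports identified at beta as solder joints: merge, then drop.
stage alpha: inputs (v2, v1), connectivity {out.1, out.2, v2.3} {out.3, v2.1} {v1.1} {v1.2} {v1.3} {v2.2}, out.j its boundary
stage beta: inputs (v3, v2, v1, v4), connectivity {out.1, v2.3, v4.3} {out.2} {out.3} {v1.1} {v1.2} {v1.3} {v2.1, v3.2} {v2.2} {v3.1, v3.3, v4.1} {v4.2}, out.j its boundary

{out.1, v2.3, v4.3} {out.2} {out.3} {v1.1} {v1.2} {v1.3} {v2.1, v3.2} {v2.2} {v3.1, v3.3, v4.1} {v4.2}


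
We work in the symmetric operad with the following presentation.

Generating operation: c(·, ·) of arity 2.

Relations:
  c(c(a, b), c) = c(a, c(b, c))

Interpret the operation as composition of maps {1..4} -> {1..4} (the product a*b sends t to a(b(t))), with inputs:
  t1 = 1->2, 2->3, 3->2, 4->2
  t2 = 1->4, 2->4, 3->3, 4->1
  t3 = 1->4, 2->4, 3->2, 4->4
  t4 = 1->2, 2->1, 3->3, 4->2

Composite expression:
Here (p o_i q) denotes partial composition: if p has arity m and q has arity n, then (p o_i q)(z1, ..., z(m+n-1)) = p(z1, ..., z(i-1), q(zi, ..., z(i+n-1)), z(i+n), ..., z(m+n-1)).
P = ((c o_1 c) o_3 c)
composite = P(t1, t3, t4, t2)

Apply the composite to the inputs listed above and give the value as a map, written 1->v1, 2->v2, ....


c(t1, t3) = 1->2, 2->2, 3->3, 4->2
c(t4, t2) = 1->2, 2->2, 3->3, 4->2
c(c(t1, t3), c(t4, t2)) = 1->2, 2->2, 3->3, 4->2

1->2, 2->2, 3->3, 4->2


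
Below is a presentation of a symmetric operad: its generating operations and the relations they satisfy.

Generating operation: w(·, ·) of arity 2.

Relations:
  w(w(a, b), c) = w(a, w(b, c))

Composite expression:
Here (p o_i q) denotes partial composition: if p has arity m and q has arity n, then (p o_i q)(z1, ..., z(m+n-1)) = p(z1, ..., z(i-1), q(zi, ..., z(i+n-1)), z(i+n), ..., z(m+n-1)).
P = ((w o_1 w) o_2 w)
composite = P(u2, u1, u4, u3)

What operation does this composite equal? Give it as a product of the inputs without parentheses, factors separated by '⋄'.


All parenthesizations of w agree; list the u-inputs left to right.
w(u1, u4) flattens to u1 ⋄ u4
w(u2, w(u1, u4)) flattens to u2 ⋄ u1 ⋄ u4
w(w(u2, w(u1, u4)), u3) flattens to u2 ⋄ u1 ⋄ u4 ⋄ u3

u2 ⋄ u1 ⋄ u4 ⋄ u3


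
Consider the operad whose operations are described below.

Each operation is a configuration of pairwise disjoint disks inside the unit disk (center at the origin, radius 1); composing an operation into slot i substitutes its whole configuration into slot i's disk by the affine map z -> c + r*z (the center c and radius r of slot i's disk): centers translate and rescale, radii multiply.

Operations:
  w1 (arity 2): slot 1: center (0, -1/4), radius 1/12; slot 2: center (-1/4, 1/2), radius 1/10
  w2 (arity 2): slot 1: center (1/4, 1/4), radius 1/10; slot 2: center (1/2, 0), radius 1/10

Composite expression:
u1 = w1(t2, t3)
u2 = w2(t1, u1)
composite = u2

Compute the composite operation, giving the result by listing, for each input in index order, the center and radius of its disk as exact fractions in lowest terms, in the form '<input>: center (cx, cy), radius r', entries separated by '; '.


t1: center (1/4, 1/4), radius 1/10; t2: center (1/2, -1/40), radius 1/120; t3: center (19/40, 1/20), radius 1/100

Only the slot chain above each t matters under w2; compose those maps.
tracing t1 down its 1-map path: center (1/4, 1/4), radius 1/10
tracing t2 down its 2-map path: center (1/2, -1/40), radius 1/120
tracing t3 down its 2-map path: center (19/40, 1/20), radius 1/100


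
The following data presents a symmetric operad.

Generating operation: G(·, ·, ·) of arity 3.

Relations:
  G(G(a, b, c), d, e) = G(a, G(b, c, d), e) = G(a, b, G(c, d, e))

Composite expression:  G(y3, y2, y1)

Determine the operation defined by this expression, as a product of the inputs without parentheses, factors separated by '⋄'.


Every regrouping of G is equal, so read the y-inputs in written order.
G(y3, y2, y1) collapses to y3 ⋄ y2 ⋄ y1

y3 ⋄ y2 ⋄ y1


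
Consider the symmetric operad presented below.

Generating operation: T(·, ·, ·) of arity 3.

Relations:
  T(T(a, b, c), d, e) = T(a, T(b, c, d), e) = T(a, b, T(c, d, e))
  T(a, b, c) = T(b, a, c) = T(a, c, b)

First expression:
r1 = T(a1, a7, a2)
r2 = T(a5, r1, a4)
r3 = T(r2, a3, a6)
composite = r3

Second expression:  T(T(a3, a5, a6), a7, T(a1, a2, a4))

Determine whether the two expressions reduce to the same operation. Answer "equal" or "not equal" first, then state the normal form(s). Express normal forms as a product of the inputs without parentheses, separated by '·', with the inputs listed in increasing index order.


equal — both sides give a1 · a2 · a3 · a4 · a5 · a6 · a7

The first composite normalizes to a1 · a2 · a3 · a4 · a5 · a6 · a7
The second composite normalizes to a1 · a2 · a3 · a4 · a5 · a6 · a7
The normal forms match — equal.


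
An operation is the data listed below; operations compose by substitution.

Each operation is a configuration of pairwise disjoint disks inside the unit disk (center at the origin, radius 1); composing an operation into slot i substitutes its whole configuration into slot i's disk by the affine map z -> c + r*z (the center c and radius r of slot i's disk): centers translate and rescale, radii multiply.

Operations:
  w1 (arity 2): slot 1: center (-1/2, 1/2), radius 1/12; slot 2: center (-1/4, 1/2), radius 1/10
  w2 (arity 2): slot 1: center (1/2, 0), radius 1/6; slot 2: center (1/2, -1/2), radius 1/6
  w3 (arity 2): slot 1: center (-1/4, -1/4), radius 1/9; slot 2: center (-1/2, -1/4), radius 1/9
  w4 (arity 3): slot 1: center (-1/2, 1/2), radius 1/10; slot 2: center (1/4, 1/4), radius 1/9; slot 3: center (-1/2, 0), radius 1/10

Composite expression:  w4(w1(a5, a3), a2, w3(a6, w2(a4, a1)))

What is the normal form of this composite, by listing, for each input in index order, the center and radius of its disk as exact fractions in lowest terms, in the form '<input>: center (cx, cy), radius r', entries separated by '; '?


a1: center (-49/90, -11/360), radius 1/540; a2: center (1/4, 1/4), radius 1/9; a3: center (-21/40, 11/20), radius 1/100; a4: center (-49/90, -1/40), radius 1/540; a5: center (-11/20, 11/20), radius 1/120; a6: center (-21/40, -1/40), radius 1/90

Nesting under w4 composes maps z -> c + r*z down each a-path.
for a5, the 2-step affine chain lands on center (-11/20, 11/20), radius 1/120
for a3, the 2-step affine chain lands on center (-21/40, 11/20), radius 1/100
for a2, the 1-step affine chain lands on center (1/4, 1/4), radius 1/9
for a6, the 2-step affine chain lands on center (-21/40, -1/40), radius 1/90
for a4, the 3-step affine chain lands on center (-49/90, -1/40), radius 1/540
for a1, the 3-step affine chain lands on center (-49/90, -11/360), radius 1/540


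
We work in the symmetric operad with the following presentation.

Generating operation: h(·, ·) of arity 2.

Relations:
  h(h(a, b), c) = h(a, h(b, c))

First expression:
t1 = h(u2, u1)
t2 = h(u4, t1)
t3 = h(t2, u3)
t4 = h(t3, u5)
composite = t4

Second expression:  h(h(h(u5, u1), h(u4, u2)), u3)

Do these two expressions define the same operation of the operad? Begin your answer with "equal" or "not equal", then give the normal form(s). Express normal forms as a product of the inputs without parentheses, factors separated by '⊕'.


not equal: they reduce to u4 ⊕ u2 ⊕ u1 ⊕ u3 ⊕ u5 and u5 ⊕ u1 ⊕ u4 ⊕ u2 ⊕ u3

The first composite normalizes to u4 ⊕ u2 ⊕ u1 ⊕ u3 ⊕ u5
The second composite normalizes to u5 ⊕ u1 ⊕ u4 ⊕ u2 ⊕ u3
They disagree, so not equal.


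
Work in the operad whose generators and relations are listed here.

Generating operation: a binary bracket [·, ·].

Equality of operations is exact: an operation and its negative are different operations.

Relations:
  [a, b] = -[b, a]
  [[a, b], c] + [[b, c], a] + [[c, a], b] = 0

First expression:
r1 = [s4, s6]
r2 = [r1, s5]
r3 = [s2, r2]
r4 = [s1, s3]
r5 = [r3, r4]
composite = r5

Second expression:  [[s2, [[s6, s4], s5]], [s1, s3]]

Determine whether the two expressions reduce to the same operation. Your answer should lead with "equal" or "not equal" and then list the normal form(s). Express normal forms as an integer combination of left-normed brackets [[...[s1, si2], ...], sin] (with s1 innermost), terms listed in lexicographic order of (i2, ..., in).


not equal; first: -[[[[[s1, s3], s2], s4], s6], s5] + [[[[[s1, s3], s2], s5], s4], s6] - [[[[[s1, s3], s2], s5], s6], s4] + [[[[[s1, s3], s2], s6], s4], s5] + [[[[[s1, s3], s4], s6], s5], s2] - [[[[[s1, s3], s5], s4], s6], s2] + [[[[[s1, s3], s5], s6], s4], s2] - [[[[[s1, s3], s6], s4], s5], s2]; second: [[[[[s1, s3], s2], s4], s6], s5] - [[[[[s1, s3], s2], s5], s4], s6] + [[[[[s1, s3], s2], s5], s6], s4] - [[[[[s1, s3], s2], s6], s4], s5] - [[[[[s1, s3], s4], s6], s5], s2] + [[[[[s1, s3], s5], s4], s6], s2] - [[[[[s1, s3], s5], s6], s4], s2] + [[[[[s1, s3], s6], s4], s5], s2]

Normal form of the first expression: -[[[[[s1, s3], s2], s4], s6], s5] + [[[[[s1, s3], s2], s5], s4], s6] - [[[[[s1, s3], s2], s5], s6], s4] + [[[[[s1, s3], s2], s6], s4], s5] + [[[[[s1, s3], s4], s6], s5], s2] - [[[[[s1, s3], s5], s4], s6], s2] + [[[[[s1, s3], s5], s6], s4], s2] - [[[[[s1, s3], s6], s4], s5], s2]
Normal form of the second expression: [[[[[s1, s3], s2], s4], s6], s5] - [[[[[s1, s3], s2], s5], s4], s6] + [[[[[s1, s3], s2], s5], s6], s4] - [[[[[s1, s3], s2], s6], s4], s5] - [[[[[s1, s3], s4], s6], s5], s2] + [[[[[s1, s3], s5], s4], s6], s2] - [[[[[s1, s3], s5], s6], s4], s2] + [[[[[s1, s3], s6], s4], s5], s2]
Different reductions; not equal.


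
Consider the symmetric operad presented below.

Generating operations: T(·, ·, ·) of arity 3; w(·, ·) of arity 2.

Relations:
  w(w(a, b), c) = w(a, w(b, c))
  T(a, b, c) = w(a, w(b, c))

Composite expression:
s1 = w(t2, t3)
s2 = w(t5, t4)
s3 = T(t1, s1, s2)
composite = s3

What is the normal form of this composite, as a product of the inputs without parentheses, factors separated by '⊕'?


t1 ⊕ t2 ⊕ t3 ⊕ t5 ⊕ t4

Under associativity of T, the answer is the t's in reading order.
w(t2, t3) flattens to t2 ⊕ t3
w(t5, t4) flattens to t5 ⊕ t4
T(t1, w(t2, t3), w(t5, t4)) flattens to t1 ⊕ t2 ⊕ t3 ⊕ t5 ⊕ t4


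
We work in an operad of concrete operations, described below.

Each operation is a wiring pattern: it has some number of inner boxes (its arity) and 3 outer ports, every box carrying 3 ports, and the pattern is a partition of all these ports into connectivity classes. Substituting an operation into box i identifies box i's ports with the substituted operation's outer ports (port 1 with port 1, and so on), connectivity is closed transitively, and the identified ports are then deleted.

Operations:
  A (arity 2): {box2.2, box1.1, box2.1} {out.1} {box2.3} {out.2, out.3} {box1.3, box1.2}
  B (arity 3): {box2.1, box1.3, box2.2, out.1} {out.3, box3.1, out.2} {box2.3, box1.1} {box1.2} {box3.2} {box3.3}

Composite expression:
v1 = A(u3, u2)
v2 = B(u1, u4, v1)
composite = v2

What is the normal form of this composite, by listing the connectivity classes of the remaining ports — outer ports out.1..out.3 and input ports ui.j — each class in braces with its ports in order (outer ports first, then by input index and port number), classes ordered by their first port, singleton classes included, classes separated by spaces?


{out.1, u1.3, u4.1, u4.2} {out.2, out.3} {u1.1, u4.3} {u1.2} {u2.1, u2.2, u3.1} {u2.3} {u3.2, u3.3}

Treat the ports identified at B as solder joints: merge, then drop.
through A, on inputs (u3, u2): {out.1} {out.2, out.3} {u2.1, u2.2, u3.1} {u2.3} {u3.2, u3.3} (out.j = stage outer ports)
through B, on inputs (u1, u4, u3, u2): {out.1, u1.3, u4.1, u4.2} {out.2, out.3} {u1.1, u4.3} {u1.2} {u2.1, u2.2, u3.1} {u2.3} {u3.2, u3.3} (out.j = stage outer ports)


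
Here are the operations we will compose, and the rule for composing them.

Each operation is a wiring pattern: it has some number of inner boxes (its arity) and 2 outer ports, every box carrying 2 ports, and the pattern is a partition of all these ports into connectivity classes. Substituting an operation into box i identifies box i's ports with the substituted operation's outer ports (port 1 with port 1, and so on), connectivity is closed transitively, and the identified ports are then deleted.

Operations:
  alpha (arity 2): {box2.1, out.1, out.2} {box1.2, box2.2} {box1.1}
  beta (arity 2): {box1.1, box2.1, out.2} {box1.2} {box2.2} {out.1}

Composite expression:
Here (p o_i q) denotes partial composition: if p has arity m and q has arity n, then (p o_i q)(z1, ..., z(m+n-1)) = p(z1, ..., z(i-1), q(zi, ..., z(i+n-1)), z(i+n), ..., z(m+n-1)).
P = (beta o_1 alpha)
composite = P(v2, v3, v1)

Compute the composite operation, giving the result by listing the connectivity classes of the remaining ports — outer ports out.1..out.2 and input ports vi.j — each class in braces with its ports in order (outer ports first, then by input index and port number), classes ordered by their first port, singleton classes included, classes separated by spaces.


Connectivity passes through glued beta-boundaries; trace each wire chain.
alpha over (v2, v3) gives {out.1, out.2, v3.1} {v2.1} {v2.2, v3.2}, out.j being that stage's outer ports
beta over (v2, v3, v1) gives {out.1} {out.2, v1.1, v3.1} {v1.2} {v2.1} {v2.2, v3.2}, out.j being that stage's outer ports

{out.1} {out.2, v1.1, v3.1} {v1.2} {v2.1} {v2.2, v3.2}


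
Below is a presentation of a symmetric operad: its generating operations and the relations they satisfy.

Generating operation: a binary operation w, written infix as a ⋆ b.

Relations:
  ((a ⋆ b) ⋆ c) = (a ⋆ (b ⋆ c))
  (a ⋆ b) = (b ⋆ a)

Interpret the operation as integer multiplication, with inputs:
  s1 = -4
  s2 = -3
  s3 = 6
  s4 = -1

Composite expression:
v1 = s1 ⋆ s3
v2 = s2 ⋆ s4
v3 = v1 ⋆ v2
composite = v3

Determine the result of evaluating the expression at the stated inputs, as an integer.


-72


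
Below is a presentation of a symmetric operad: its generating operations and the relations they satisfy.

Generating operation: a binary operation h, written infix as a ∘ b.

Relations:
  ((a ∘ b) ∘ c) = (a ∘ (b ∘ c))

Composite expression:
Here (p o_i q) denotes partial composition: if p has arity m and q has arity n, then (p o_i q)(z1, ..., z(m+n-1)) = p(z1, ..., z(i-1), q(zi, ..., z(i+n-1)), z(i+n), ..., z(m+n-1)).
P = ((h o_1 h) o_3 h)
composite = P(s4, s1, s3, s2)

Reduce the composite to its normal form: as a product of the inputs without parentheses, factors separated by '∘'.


s4 ∘ s1 ∘ s3 ∘ s2

Key point: h is associative — brackets drop, the s-order remains.
(s4 ∘ s1) collapses to s4 ∘ s1
(s3 ∘ s2) collapses to s3 ∘ s2
((s4 ∘ s1) ∘ (s3 ∘ s2)) collapses to s4 ∘ s1 ∘ s3 ∘ s2


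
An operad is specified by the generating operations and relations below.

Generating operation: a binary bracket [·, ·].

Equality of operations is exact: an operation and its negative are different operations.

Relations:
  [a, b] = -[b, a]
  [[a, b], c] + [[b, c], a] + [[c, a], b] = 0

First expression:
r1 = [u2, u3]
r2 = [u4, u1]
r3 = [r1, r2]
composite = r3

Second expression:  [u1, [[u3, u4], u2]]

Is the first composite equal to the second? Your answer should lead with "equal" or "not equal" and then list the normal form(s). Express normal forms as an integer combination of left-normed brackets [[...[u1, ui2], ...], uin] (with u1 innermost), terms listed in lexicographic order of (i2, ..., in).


not equal — first [[[u1, u4], u2], u3] - [[[u1, u4], u3], u2], second -[[[u1, u2], u3], u4] + [[[u1, u2], u4], u3] + [[[u1, u3], u4], u2] - [[[u1, u4], u3], u2]

Reducing the first expression gives [[[u1, u4], u2], u3] - [[[u1, u4], u3], u2]
Reducing the second expression gives -[[[u1, u2], u3], u4] + [[[u1, u2], u4], u3] + [[[u1, u3], u4], u2] - [[[u1, u4], u3], u2]
Distinct normal forms: not equal.


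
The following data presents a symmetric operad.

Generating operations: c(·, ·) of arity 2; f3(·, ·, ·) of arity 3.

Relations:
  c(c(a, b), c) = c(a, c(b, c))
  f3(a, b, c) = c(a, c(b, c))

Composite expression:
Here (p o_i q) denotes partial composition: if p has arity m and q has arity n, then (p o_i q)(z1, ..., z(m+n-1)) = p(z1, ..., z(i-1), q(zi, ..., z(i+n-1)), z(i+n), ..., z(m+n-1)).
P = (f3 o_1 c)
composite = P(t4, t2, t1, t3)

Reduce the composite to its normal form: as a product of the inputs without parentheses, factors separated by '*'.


t4 * t2 * t1 * t3

The f3-tree's shape is irrelevant; the t-reading-order decides.
c(t4, t2) collapses to t4 * t2
f3(c(t4, t2), t1, t3) collapses to t4 * t2 * t1 * t3


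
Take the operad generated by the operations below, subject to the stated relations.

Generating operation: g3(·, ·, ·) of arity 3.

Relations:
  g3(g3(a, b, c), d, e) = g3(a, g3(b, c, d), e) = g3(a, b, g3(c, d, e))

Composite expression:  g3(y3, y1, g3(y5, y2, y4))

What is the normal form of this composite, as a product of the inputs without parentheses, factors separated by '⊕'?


y3 ⊕ y1 ⊕ y5 ⊕ y2 ⊕ y4

Key point: g3 is associative — brackets drop, the y-order remains.
g3(y5, y2, y4) collapses to y5 ⊕ y2 ⊕ y4
g3(y3, y1, g3(y5, y2, y4)) collapses to y3 ⊕ y1 ⊕ y5 ⊕ y2 ⊕ y4


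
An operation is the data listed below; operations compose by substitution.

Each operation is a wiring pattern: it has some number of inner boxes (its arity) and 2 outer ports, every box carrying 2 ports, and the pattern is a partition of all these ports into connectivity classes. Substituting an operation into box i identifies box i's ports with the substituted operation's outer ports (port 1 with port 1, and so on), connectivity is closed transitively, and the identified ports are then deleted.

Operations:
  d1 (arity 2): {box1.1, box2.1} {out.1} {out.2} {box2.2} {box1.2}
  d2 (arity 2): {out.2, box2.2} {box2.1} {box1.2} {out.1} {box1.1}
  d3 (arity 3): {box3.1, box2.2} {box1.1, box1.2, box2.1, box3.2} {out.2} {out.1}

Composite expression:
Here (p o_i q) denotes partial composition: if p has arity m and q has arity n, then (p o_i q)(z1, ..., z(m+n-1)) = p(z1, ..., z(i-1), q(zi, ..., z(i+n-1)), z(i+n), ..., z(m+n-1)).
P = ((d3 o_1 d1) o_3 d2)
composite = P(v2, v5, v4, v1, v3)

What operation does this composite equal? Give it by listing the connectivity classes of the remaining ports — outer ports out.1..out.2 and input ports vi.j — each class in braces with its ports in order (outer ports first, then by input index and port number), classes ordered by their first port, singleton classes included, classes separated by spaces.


{out.1} {out.2} {v1.1} {v1.2, v3.1} {v2.1, v5.1} {v2.2} {v3.2} {v4.1} {v4.2} {v5.2}

Connectivity passes through glued d3-boundaries; trace each wire chain.
composing d1 on (v2, v5), with out.j its own outer ports: {out.1} {out.2} {v2.1, v5.1} {v2.2} {v5.2}
composing d2 on (v4, v1), with out.j its own outer ports: {out.1} {out.2, v1.2} {v1.1} {v4.1} {v4.2}
composing d3 on (v2, v5, v4, v1, v3), with out.j its own outer ports: {out.1} {out.2} {v1.1} {v1.2, v3.1} {v2.1, v5.1} {v2.2} {v3.2} {v4.1} {v4.2} {v5.2}
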